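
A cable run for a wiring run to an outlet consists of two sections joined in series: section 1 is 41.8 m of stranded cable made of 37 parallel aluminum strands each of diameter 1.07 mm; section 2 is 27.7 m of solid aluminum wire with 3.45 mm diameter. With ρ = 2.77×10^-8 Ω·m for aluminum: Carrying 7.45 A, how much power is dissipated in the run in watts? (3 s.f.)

Section 1: A_strand = π(5.3500e-04)² = 8.992e-07 m²; R₁ = ρL/(N·A_s) = (2.77×10^-8)(41.8)/(37×8.992e-07) = 0.0348 Ω
Section 2: A = π(d/2)² = π(1.7250e-03 m)² = 9.348e-06 m²
R₂ = (2.77×10^-8)(27.7)/(9.348e-06) = 0.08208 Ω
R = R₁ + R₂ = 0.1169 Ω
P = I²R = (7.45)² × 0.1169 = 6.49 W

6.49 W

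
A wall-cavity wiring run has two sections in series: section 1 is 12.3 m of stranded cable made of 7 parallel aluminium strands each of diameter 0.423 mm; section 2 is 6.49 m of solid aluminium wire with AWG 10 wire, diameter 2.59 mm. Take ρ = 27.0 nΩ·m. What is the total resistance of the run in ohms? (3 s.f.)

ρ = 27.0 nΩ·m = 2.70×10^-8 Ω·m
Section 1: A_strand = π(2.1150e-04)² = 1.405e-07 m²; R₁ = ρL/(N·A_s) = (2.70×10^-8)(12.3)/(7×1.405e-07) = 0.3376 Ω
Section 2: A = π(2.59/2 mm)² = π(1.2950e-03 m)² = 5.269e-06 m²
R₂ = (2.70×10^-8)(6.49)/(5.269e-06) = 0.03326 Ω
R = R₁ + R₂ = 0.371 Ω

0.371 Ω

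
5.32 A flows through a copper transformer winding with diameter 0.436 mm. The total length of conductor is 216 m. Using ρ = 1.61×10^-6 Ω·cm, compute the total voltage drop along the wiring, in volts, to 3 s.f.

124 V

ρ = 1.61×10^-6 Ω·cm = 1.61×10^-8 Ω·m
A = π(d/2)² = π(2.1800e-04 m)² = 1.493e-07 m²
R = ρL/A = (1.61×10^-8)(216)/(1.493e-07) = 23.29 Ω
V = IR = 5.32 × 23.29 = 124 V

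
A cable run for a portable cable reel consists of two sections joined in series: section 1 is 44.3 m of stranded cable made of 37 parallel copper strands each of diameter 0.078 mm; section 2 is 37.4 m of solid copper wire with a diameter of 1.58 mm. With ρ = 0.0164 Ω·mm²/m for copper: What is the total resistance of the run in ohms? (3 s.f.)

4.42 Ω

ρ = 0.0164 Ω·mm²/m = 1.64×10^-8 Ω·m
Section 1: A_strand = π(3.9000e-05)² = 4.778e-09 m²; R₁ = ρL/(N·A_s) = (1.64×10^-8)(44.3)/(37×4.778e-09) = 4.109 Ω
Section 2: A = π(d/2)² = π(7.9000e-04 m)² = 1.961e-06 m²
R₂ = (1.64×10^-8)(37.4)/(1.961e-06) = 0.3128 Ω
R = R₁ + R₂ = 4.42 Ω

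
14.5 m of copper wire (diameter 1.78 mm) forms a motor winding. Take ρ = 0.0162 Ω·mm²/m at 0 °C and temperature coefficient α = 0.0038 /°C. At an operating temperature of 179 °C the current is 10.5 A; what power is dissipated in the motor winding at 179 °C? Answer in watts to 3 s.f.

ρ = 0.0162 Ω·mm²/m = 1.62×10^-8 Ω·m
A = π(d/2)² = π(8.9000e-04 m)² = 2.488e-06 m²
R₍0₎ = ρL/A = (1.62×10^-8)(14.5)/(2.488e-06) = 0.0944 Ω
R₍179₎ = R₍0₎(1 + αΔT) = 0.0944 × (1 + 0.0038×179) = 0.1586 Ω
P = I²R = (10.5)² × 0.1586 = 17.5 W

17.5 W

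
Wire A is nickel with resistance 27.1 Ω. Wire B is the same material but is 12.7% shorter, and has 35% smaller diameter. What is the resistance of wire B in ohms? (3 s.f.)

56.0 Ω

R ∝ L/d², so R_B/R_A = (1 − 12.7/100) × (1 − 35/100)⁻²
= 0.873 × 2.367 = 2.066
R_B = 2.066 × 27.1 = 56.0 Ω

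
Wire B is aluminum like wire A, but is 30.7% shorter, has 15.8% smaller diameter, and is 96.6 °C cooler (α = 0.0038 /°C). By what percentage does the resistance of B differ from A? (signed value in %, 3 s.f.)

-38.1%

R ∝ ρL/d² with ρ ∝ (1+αΔT), so R_B/R_A = (1 − 30.7/100) × (1 − 15.8/100)⁻² × (1 − 0.0038×96.6)
= 0.693 × 1.411 × 0.6329 = 0.6187
(R_B − R_A)/R_A = 0.6187 − 1 = -38.1%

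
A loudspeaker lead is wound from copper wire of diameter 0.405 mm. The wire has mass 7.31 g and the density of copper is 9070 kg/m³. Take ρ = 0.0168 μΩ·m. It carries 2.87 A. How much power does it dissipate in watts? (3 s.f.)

6.72 W

ρ = 0.0168 μΩ·m = 1.68×10^-8 Ω·m
A = π(d/2)² = π(2.0250e-04 m)² = 1.2882e-07 m²
L = m/(density·A) = 0.00731/(9070×1.2882e-07) = 6.256 m
R = ρL/A = (1.68×10^-8)(6.256)/(1.2882e-07) = 0.8159 Ω
P = I²R = (2.87)² × 0.8159 = 6.72 W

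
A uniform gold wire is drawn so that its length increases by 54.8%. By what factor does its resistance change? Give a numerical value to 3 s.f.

2.40

k = 1 + 54.8/100 = 1.548; volume constant ⇒ A' = A/k, so R' = k²R.
Factor = 2.40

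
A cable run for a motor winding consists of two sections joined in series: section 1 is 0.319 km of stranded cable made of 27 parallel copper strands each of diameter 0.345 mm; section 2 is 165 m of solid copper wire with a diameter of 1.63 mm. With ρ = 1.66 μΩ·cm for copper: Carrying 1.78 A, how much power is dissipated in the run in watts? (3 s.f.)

ρ = 1.66 μΩ·cm = 1.66×10^-8 Ω·m
Section 1: A_strand = π(1.7250e-04)² = 9.348e-08 m²; R₁ = ρL/(N·A_s) = (1.66×10^-8)(319)/(27×9.348e-08) = 2.098 Ω
Section 2: A = π(d/2)² = π(8.1500e-04 m)² = 2.087e-06 m²
R₂ = (1.66×10^-8)(165)/(2.087e-06) = 1.313 Ω
R = R₁ + R₂ = 3.411 Ω
P = I²R = (1.78)² × 3.411 = 10.8 W

10.8 W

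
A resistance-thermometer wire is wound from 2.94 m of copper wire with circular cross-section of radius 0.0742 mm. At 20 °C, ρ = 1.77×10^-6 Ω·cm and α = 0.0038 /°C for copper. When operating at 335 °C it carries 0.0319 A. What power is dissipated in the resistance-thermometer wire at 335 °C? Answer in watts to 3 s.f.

0.00673 W

ρ = 1.77×10^-6 Ω·cm = 1.77×10^-8 Ω·m
A = πr² = π(7.4200e-05 m)² = 1.730e-08 m²
R₍20₎ = ρL/A = (1.77×10^-8)(2.94)/(1.730e-08) = 3.009 Ω
R₍335₎ = R₍20₎(1 + αΔT) = 3.009 × (1 + 0.0038×315) = 6.61 Ω
P = I²R = (0.0319)² × 6.61 = 0.00673 W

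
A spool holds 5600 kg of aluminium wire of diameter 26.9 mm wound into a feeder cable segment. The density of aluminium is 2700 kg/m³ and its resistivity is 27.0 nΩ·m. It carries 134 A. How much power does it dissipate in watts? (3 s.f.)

3110 W

ρ = 27.0 nΩ·m = 2.70×10^-8 Ω·m
A = π(d/2)² = π(1.3450e-02 m)² = 5.6832e-04 m²
L = m/(density·A) = 5600/(2700×5.6832e-04) = 3649 m
R = ρL/A = (2.70×10^-8)(3649)/(5.6832e-04) = 0.1734 Ω
P = I²R = (134)² × 0.1734 = 3110 W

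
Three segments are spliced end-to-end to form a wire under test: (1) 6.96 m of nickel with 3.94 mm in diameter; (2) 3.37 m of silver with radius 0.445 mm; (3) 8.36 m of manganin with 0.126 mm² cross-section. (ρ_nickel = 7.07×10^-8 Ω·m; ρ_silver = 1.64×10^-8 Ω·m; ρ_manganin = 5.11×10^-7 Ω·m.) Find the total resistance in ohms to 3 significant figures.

34.0 Ω

Seg 1: A = π(d/2)² = π(1.9700e-03 m)² = 1.219e-05 m²
R_1 = (7.07×10^-8)(6.96)/(1.219e-05) = 0.04036 Ω
Seg 2: A = πr² = π(4.4500e-04 m)² = 6.221e-07 m²
R_2 = (1.64×10^-8)(3.37)/(6.221e-07) = 0.08884 Ω
Seg 3: A = 0.126 mm² = 1.260e-07 m²
R_3 = (5.11×10^-7)(8.36)/(1.260e-07) = 33.9 Ω
R_total = R_1 + R_2 + R_3 = 34.0 Ω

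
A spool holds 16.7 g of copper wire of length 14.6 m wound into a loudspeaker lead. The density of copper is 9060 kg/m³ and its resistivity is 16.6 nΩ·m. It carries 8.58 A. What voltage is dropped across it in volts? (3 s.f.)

ρ = 16.6 nΩ·m = 1.66×10^-8 Ω·m
A = m/(density·L) = 0.0167/(9060×14.6) = 1.2625e-07 m²
R = ρL/A = (1.66×10^-8)(14.6)/(1.2625e-07) = 1.92 Ω
V = IR = 8.58 × 1.92 = 16.5 V

16.5 V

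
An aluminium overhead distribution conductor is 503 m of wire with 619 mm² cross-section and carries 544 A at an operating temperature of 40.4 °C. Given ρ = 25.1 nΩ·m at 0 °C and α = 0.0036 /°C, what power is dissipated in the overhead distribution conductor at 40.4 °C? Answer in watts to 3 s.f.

ρ = 25.1 nΩ·m = 2.51×10^-8 Ω·m
A = 619 mm² = 6.190e-04 m²
R₍0₎ = ρL/A = (2.51×10^-8)(503)/(6.190e-04) = 0.0204 Ω
R₍40.4₎ = R₍0₎(1 + αΔT) = 0.0204 × (1 + 0.0036×40.4) = 0.02336 Ω
P = I²R = (544)² × 0.02336 = 6910 W

6910 W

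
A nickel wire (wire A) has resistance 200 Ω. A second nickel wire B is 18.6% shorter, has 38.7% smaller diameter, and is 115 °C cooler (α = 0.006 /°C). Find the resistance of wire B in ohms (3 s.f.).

R ∝ ρL/d² with ρ ∝ (1+αΔT), so R_B/R_A = (1 − 18.6/100) × (1 − 38.7/100)⁻² × (1 − 0.006×115)
= 0.814 × 2.661 × 0.31 = 0.6715
R_B = 0.6715 × 200 = 134 Ω

134 Ω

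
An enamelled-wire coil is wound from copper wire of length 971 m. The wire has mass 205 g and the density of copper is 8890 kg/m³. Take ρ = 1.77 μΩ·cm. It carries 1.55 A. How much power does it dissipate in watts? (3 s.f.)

ρ = 1.77 μΩ·cm = 1.77×10^-8 Ω·m
A = m/(density·L) = 0.205/(8890×971) = 2.3748e-08 m²
R = ρL/A = (1.77×10^-8)(971)/(2.3748e-08) = 723.7 Ω
P = I²R = (1.55)² × 723.7 = 1740 W

1740 W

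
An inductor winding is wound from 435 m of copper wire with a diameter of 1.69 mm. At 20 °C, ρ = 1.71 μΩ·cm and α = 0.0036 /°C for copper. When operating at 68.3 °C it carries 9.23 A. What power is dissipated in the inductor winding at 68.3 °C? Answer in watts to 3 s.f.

ρ = 1.71 μΩ·cm = 1.71×10^-8 Ω·m
A = π(d/2)² = π(8.4500e-04 m)² = 2.243e-06 m²
R₍20₎ = ρL/A = (1.71×10^-8)(435)/(2.243e-06) = 3.316 Ω
R₍68.3₎ = R₍20₎(1 + αΔT) = 3.316 × (1 + 0.0036×48.3) = 3.893 Ω
P = I²R = (9.23)² × 3.893 = 332 W

332 W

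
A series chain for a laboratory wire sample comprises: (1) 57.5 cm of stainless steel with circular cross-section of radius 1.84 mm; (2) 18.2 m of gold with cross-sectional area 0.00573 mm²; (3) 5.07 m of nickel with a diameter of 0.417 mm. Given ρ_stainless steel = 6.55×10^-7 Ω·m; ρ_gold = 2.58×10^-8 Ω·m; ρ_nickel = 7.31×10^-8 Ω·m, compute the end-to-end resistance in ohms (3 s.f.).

84.7 Ω

Seg 1: A = πr² = π(1.8400e-03 m)² = 1.064e-05 m²
R_1 = (6.55×10^-7)(0.575)/(1.064e-05) = 0.03541 Ω
Seg 2: A = 0.00573 mm² = 5.730e-09 m²
R_2 = (2.58×10^-8)(18.2)/(5.730e-09) = 81.95 Ω
Seg 3: A = π(d/2)² = π(2.0850e-04 m)² = 1.366e-07 m²
R_3 = (7.31×10^-8)(5.07)/(1.366e-07) = 2.714 Ω
R_total = R_1 + R_2 + R_3 = 84.7 Ω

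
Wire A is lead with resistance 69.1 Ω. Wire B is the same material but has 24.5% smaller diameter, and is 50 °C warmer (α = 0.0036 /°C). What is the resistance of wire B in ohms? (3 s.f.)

R ∝ ρL/d² with ρ ∝ (1+αΔT), so R_B/R_A = (1 − 24.5/100)⁻² × (1 + 0.0036×50)
= 1.754 × 1.18 = 2.07
R_B = 2.07 × 69.1 = 143 Ω

143 Ω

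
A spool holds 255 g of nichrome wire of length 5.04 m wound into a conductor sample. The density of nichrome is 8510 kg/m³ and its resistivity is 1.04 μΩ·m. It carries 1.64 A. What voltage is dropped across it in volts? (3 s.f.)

ρ = 1.04 μΩ·m = 1.04×10^-6 Ω·m
A = m/(density·L) = 0.255/(8510×5.04) = 5.9454e-06 m²
R = ρL/A = (1.04×10^-6)(5.04)/(5.9454e-06) = 0.8816 Ω
V = IR = 1.64 × 0.8816 = 1.45 V

1.45 V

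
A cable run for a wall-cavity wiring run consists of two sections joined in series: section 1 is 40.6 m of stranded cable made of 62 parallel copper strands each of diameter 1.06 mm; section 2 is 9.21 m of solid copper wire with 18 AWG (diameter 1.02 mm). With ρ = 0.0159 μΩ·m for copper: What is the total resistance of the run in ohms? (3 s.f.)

ρ = 0.0159 μΩ·m = 1.59×10^-8 Ω·m
Section 1: A_strand = π(5.3000e-04)² = 8.825e-07 m²; R₁ = ρL/(N·A_s) = (1.59×10^-8)(40.6)/(62×8.825e-07) = 0.0118 Ω
Section 2: A = π(1.02/2 mm)² = π(5.1000e-04 m)² = 8.171e-07 m²
R₂ = (1.59×10^-8)(9.21)/(8.171e-07) = 0.1792 Ω
R = R₁ + R₂ = 0.191 Ω

0.191 Ω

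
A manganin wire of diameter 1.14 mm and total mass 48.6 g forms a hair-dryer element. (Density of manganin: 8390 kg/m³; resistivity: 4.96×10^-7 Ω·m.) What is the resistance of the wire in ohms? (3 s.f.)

2.76 Ω

A = π(d/2)² = π(5.7000e-04 m)² = 1.0207e-06 m²
L = m/(density·A) = 0.0486/(8390×1.0207e-06) = 5.675 m
R = ρL/A = (4.96×10^-7)(5.675)/(1.0207e-06) = 2.76 Ω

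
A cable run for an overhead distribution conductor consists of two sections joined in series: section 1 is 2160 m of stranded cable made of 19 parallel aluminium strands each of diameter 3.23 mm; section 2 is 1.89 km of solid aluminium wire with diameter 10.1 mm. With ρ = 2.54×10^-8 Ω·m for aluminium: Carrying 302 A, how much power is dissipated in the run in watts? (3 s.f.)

86800 W

Section 1: A_strand = π(1.6150e-03)² = 8.194e-06 m²; R₁ = ρL/(N·A_s) = (2.54×10^-8)(2160)/(19×8.194e-06) = 0.3524 Ω
Section 2: A = π(d/2)² = π(5.0500e-03 m)² = 8.012e-05 m²
R₂ = (2.54×10^-8)(1890)/(8.012e-05) = 0.5992 Ω
R = R₁ + R₂ = 0.9516 Ω
P = I²R = (302)² × 0.9516 = 86800 W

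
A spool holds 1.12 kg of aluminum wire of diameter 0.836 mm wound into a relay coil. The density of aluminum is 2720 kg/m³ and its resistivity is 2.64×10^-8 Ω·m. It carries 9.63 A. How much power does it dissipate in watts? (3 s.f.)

A = π(d/2)² = π(4.1800e-04 m)² = 5.4891e-07 m²
L = m/(density·A) = 1.12/(2720×5.4891e-07) = 750.1 m
R = ρL/A = (2.64×10^-8)(750.1)/(5.4891e-07) = 36.08 Ω
P = I²R = (9.63)² × 36.08 = 3350 W

3350 W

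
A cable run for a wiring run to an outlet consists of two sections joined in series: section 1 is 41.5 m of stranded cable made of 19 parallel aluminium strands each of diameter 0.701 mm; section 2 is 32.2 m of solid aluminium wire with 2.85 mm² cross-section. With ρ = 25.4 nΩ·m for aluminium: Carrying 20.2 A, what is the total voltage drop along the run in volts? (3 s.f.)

8.70 V

ρ = 25.4 nΩ·m = 2.54×10^-8 Ω·m
Section 1: A_strand = π(3.5050e-04)² = 3.859e-07 m²; R₁ = ρL/(N·A_s) = (2.54×10^-8)(41.5)/(19×3.859e-07) = 0.1437 Ω
Section 2: A = 2.85 mm² = 2.850e-06 m²
R₂ = (2.54×10^-8)(32.2)/(2.850e-06) = 0.287 Ω
R = R₁ + R₂ = 0.4307 Ω
V = IR = 20.2 × 0.4307 = 8.70 V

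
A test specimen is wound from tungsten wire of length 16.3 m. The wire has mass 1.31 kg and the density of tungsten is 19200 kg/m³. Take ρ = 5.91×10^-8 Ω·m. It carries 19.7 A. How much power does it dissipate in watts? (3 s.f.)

89.3 W

A = m/(density·L) = 1.31/(19200×16.3) = 4.1858e-06 m²
R = ρL/A = (5.91×10^-8)(16.3)/(4.1858e-06) = 0.2301 Ω
P = I²R = (19.7)² × 0.2301 = 89.3 W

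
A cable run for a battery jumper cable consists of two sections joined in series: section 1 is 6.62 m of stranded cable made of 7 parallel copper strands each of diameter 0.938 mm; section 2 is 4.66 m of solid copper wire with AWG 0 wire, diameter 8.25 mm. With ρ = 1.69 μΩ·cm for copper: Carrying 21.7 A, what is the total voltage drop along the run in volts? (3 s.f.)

ρ = 1.69 μΩ·cm = 1.69×10^-8 Ω·m
Section 1: A_strand = π(4.6900e-04)² = 6.910e-07 m²; R₁ = ρL/(N·A_s) = (1.69×10^-8)(6.62)/(7×6.910e-07) = 0.02313 Ω
Section 2: A = π(8.25/2 mm)² = π(4.1250e-03 m)² = 5.346e-05 m²
R₂ = (1.69×10^-8)(4.66)/(5.346e-05) = 0.001473 Ω
R = R₁ + R₂ = 0.0246 Ω
V = IR = 21.7 × 0.0246 = 0.534 V

0.534 V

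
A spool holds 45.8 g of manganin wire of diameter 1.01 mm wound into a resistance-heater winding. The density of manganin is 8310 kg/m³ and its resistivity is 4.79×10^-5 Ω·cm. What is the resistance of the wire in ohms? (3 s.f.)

ρ = 4.79×10^-5 Ω·cm = 4.79×10^-7 Ω·m
A = π(d/2)² = π(5.0500e-04 m)² = 8.0118e-07 m²
L = m/(density·A) = 0.0458/(8310×8.0118e-07) = 6.879 m
R = ρL/A = (4.79×10^-7)(6.879)/(8.0118e-07) = 4.11 Ω

4.11 Ω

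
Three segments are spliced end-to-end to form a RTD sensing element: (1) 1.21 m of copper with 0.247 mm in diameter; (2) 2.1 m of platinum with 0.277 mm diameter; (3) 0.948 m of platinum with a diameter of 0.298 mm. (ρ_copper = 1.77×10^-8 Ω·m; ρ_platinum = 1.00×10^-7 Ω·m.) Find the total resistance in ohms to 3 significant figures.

Seg 1: A = π(d/2)² = π(1.2350e-04 m)² = 4.792e-08 m²
R_1 = (1.77×10^-8)(1.21)/(4.792e-08) = 0.447 Ω
Seg 2: A = π(d/2)² = π(1.3850e-04 m)² = 6.026e-08 m²
R_2 = (1.00×10^-7)(2.1)/(6.026e-08) = 3.485 Ω
Seg 3: A = π(d/2)² = π(1.4900e-04 m)² = 6.975e-08 m²
R_3 = (1.00×10^-7)(0.948)/(6.975e-08) = 1.359 Ω
R_total = R_1 + R_2 + R_3 = 5.29 Ω

5.29 Ω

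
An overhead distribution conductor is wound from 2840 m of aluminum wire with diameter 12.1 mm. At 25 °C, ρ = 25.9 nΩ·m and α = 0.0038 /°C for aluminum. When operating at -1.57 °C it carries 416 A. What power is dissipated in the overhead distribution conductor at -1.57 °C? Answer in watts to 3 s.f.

ρ = 25.9 nΩ·m = 2.59×10^-8 Ω·m
A = π(d/2)² = π(6.0500e-03 m)² = 1.150e-04 m²
R₍25₎ = ρL/A = (2.59×10^-8)(2840)/(1.150e-04) = 0.6397 Ω
R₍-1.57₎ = R₍25₎(1 + αΔT) = 0.6397 × (1 + 0.0038×-26.6) = 0.5751 Ω
P = I²R = (416)² × 0.5751 = 99500 W

99500 W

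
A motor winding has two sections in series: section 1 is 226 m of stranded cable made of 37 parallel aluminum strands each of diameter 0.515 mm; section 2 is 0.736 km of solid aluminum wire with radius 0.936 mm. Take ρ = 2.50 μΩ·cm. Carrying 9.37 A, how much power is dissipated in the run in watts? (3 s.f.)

651 W

ρ = 2.50 μΩ·cm = 2.50×10^-8 Ω·m
Section 1: A_strand = π(2.5750e-04)² = 2.083e-07 m²; R₁ = ρL/(N·A_s) = (2.50×10^-8)(226)/(37×2.083e-07) = 0.7331 Ω
Section 2: A = πr² = π(9.3600e-04 m)² = 2.752e-06 m²
R₂ = (2.50×10^-8)(736)/(2.752e-06) = 6.685 Ω
R = R₁ + R₂ = 7.418 Ω
P = I²R = (9.37)² × 7.418 = 651 W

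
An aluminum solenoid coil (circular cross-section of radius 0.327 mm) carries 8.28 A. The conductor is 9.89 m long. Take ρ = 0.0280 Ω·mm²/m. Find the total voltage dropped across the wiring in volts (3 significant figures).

6.83 V

ρ = 0.0280 Ω·mm²/m = 2.80×10^-8 Ω·m
A = πr² = π(3.2700e-04 m)² = 3.359e-07 m²
R = ρL/A = (2.80×10^-8)(9.89)/(3.359e-07) = 0.8243 Ω
V = IR = 8.28 × 0.8243 = 6.83 V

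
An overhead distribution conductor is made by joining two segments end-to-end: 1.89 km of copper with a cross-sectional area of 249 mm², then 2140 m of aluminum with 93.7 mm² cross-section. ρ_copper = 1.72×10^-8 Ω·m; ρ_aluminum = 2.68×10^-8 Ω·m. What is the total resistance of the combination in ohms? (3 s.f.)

0.743 Ω

Segment 1: A = 249 mm² = 2.490e-04 m²
R₁ = ρL/A = (1.72×10^-8)(1890)/(2.490e-04) = 0.1306 Ω
Segment 2: A = 93.7 mm² = 9.370e-05 m²
R₂ = (2.68×10^-8)(2140)/(9.370e-05) = 0.6121 Ω
R = R₁ + R₂ = 0.743 Ω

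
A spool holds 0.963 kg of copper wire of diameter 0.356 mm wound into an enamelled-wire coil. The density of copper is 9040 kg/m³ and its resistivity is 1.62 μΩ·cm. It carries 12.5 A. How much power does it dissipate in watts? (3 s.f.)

27200 W

ρ = 1.62 μΩ·cm = 1.62×10^-8 Ω·m
A = π(d/2)² = π(1.7800e-04 m)² = 9.9538e-08 m²
L = m/(density·A) = 0.963/(9040×9.9538e-08) = 1070 m
R = ρL/A = (1.62×10^-8)(1070)/(9.9538e-08) = 174.2 Ω
P = I²R = (12.5)² × 174.2 = 27200 W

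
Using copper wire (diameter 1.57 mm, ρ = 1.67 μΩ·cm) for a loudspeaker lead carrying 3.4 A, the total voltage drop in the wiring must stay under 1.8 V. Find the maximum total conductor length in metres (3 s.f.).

ρ = 1.67 μΩ·cm = 1.67×10^-8 Ω·m
A = π(d/2)² = π(7.8500e-04 m)² = 1.936e-06 m²
L_max = V_max·A/(1·ρI) = (1.8)(1.936e-06)/(1.67×10^-8×3.4) = 61.4 m

61.4 m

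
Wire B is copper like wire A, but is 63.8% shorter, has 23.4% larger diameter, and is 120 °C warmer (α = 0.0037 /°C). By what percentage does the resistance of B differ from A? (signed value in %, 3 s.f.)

-65.7%

R ∝ ρL/d² with ρ ∝ (1+αΔT), so R_B/R_A = (1 − 63.8/100) × (1 + 23.4/100)⁻² × (1 + 0.0037×120)
= 0.362 × 0.6567 × 1.444 = 0.3433
(R_B − R_A)/R_A = 0.3433 − 1 = -65.7%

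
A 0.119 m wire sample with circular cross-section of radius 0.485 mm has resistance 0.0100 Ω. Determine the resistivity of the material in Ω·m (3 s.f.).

6.21×10^-8 Ω·m

A = πr² = π(4.8500e-04 m)² = 7.390e-07 m²
ρ = RA/L = (0.01)(7.390e-07)/(0.119) = 6.21×10^-8 Ω·m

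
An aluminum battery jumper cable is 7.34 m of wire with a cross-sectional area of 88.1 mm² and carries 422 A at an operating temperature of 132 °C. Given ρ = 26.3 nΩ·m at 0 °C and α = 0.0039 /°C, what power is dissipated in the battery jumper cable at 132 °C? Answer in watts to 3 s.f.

591 W

ρ = 26.3 nΩ·m = 2.63×10^-8 Ω·m
A = 88.1 mm² = 8.810e-05 m²
R₍0₎ = ρL/A = (2.63×10^-8)(7.34)/(8.810e-05) = 0.002191 Ω
R₍132₎ = R₍0₎(1 + αΔT) = 0.002191 × (1 + 0.0039×132) = 0.003319 Ω
P = I²R = (422)² × 0.003319 = 591 W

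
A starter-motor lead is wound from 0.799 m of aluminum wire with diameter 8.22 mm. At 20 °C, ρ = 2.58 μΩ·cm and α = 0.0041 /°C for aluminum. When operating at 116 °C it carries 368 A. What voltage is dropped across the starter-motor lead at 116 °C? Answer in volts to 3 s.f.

ρ = 2.58 μΩ·cm = 2.58×10^-8 Ω·m
A = π(d/2)² = π(4.1100e-03 m)² = 5.307e-05 m²
R₍20₎ = ρL/A = (2.58×10^-8)(0.799)/(5.307e-05) = 3.884×10^-4 Ω
R₍116₎ = R₍20₎(1 + αΔT) = 3.884×10^-4 × (1 + 0.0041×96) = 5.413×10^-4 Ω
V = IR = 368 × 5.413×10^-4 = 0.199 V

0.199 V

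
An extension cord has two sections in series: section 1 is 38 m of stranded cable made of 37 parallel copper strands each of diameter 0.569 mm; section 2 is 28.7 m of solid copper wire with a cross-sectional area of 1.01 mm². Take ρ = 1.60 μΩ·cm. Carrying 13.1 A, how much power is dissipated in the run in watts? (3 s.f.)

89.1 W

ρ = 1.60 μΩ·cm = 1.60×10^-8 Ω·m
Section 1: A_strand = π(2.8450e-04)² = 2.543e-07 m²; R₁ = ρL/(N·A_s) = (1.60×10^-8)(38)/(37×2.543e-07) = 0.06462 Ω
Section 2: A = 1.01 mm² = 1.010e-06 m²
R₂ = (1.60×10^-8)(28.7)/(1.010e-06) = 0.4547 Ω
R = R₁ + R₂ = 0.5193 Ω
P = I²R = (13.1)² × 0.5193 = 89.1 W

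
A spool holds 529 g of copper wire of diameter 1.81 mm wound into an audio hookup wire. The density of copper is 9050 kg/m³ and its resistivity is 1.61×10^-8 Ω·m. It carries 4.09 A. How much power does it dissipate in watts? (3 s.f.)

A = π(d/2)² = π(9.0500e-04 m)² = 2.5730e-06 m²
L = m/(density·A) = 0.529/(9050×2.5730e-06) = 22.72 m
R = ρL/A = (1.61×10^-8)(22.72)/(2.5730e-06) = 0.1421 Ω
P = I²R = (4.09)² × 0.1421 = 2.38 W

2.38 W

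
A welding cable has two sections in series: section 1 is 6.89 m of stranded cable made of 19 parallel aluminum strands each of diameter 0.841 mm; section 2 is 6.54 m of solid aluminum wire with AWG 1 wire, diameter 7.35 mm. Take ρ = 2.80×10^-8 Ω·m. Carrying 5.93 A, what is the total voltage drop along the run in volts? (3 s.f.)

0.134 V

Section 1: A_strand = π(4.2050e-04)² = 5.555e-07 m²; R₁ = ρL/(N·A_s) = (2.80×10^-8)(6.89)/(19×5.555e-07) = 0.01828 Ω
Section 2: A = π(7.35/2 mm)² = π(3.6750e-03 m)² = 4.243e-05 m²
R₂ = (2.80×10^-8)(6.54)/(4.243e-05) = 0.004316 Ω
R = R₁ + R₂ = 0.02259 Ω
V = IR = 5.93 × 0.02259 = 0.134 V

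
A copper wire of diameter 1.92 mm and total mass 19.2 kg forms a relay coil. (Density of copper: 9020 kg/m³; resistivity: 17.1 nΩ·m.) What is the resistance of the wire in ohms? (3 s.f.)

4.34 Ω

ρ = 17.1 nΩ·m = 1.71×10^-8 Ω·m
A = π(d/2)² = π(9.6000e-04 m)² = 2.8953e-06 m²
L = m/(density·A) = 19.2/(9020×2.8953e-06) = 735.2 m
R = ρL/A = (1.71×10^-8)(735.2)/(2.8953e-06) = 4.34 Ω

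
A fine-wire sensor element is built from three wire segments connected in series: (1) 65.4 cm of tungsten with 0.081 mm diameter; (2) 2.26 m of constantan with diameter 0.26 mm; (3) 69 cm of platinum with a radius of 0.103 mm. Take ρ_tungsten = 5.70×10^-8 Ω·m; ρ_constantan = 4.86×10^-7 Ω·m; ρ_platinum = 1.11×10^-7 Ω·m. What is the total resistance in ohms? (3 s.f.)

Seg 1: A = π(d/2)² = π(4.0500e-05 m)² = 5.153e-09 m²
R_1 = (5.70×10^-8)(0.654)/(5.153e-09) = 7.234 Ω
Seg 2: A = π(d/2)² = π(1.3000e-04 m)² = 5.309e-08 m²
R_2 = (4.86×10^-7)(2.26)/(5.309e-08) = 20.69 Ω
Seg 3: A = πr² = π(1.0300e-04 m)² = 3.333e-08 m²
R_3 = (1.11×10^-7)(0.69)/(3.333e-08) = 2.298 Ω
R_total = R_1 + R_2 + R_3 = 30.2 Ω

30.2 Ω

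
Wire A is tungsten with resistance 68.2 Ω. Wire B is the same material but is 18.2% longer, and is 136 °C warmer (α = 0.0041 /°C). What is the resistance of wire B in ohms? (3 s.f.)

126 Ω

R ∝ ρL/d² with ρ ∝ (1+αΔT), so R_B/R_A = (1 + 18.2/100) × (1 + 0.0041×136)
= 1.182 × 1.558 = 1.841
R_B = 1.841 × 68.2 = 126 Ω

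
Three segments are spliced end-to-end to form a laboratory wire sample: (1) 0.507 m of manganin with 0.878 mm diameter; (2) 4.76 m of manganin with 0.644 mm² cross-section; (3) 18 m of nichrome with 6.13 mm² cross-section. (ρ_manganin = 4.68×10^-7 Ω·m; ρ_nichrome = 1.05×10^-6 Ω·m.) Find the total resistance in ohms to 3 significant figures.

Seg 1: A = π(d/2)² = π(4.3900e-04 m)² = 6.055e-07 m²
R_1 = (4.68×10^-7)(0.507)/(6.055e-07) = 0.3919 Ω
Seg 2: A = 0.644 mm² = 6.440e-07 m²
R_2 = (4.68×10^-7)(4.76)/(6.440e-07) = 3.459 Ω
Seg 3: A = 6.13 mm² = 6.130e-06 m²
R_3 = (1.05×10^-6)(18)/(6.130e-06) = 3.083 Ω
R_total = R_1 + R_2 + R_3 = 6.93 Ω

6.93 Ω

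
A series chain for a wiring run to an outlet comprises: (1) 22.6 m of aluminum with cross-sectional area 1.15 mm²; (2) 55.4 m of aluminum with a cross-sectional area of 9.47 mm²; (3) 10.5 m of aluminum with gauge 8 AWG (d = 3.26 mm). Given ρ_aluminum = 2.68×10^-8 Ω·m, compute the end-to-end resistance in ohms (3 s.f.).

Seg 1: A = 1.15 mm² = 1.150e-06 m²
R_1 = (2.68×10^-8)(22.6)/(1.150e-06) = 0.5267 Ω
Seg 2: A = 9.47 mm² = 9.470e-06 m²
R_2 = (2.68×10^-8)(55.4)/(9.470e-06) = 0.1568 Ω
Seg 3: A = π(3.26/2 mm)² = π(1.6300e-03 m)² = 8.347e-06 m²
R_3 = (2.68×10^-8)(10.5)/(8.347e-06) = 0.03371 Ω
R_total = R_1 + R_2 + R_3 = 0.717 Ω

0.717 Ω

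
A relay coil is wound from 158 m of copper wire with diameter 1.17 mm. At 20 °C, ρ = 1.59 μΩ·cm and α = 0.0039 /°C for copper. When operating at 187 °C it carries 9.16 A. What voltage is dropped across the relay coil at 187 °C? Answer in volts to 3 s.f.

35.3 V

ρ = 1.59 μΩ·cm = 1.59×10^-8 Ω·m
A = π(d/2)² = π(5.8500e-04 m)² = 1.075e-06 m²
R₍20₎ = ρL/A = (1.59×10^-8)(158)/(1.075e-06) = 2.337 Ω
R₍187₎ = R₍20₎(1 + αΔT) = 2.337 × (1 + 0.0039×167) = 3.859 Ω
V = IR = 9.16 × 3.859 = 35.3 V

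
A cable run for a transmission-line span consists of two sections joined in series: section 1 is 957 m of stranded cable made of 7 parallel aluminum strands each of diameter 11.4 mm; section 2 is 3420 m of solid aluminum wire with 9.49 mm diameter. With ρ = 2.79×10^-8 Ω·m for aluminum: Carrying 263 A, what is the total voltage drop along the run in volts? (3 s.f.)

Section 1: A_strand = π(5.7000e-03)² = 1.021e-04 m²; R₁ = ρL/(N·A_s) = (2.79×10^-8)(957)/(7×1.021e-04) = 0.03737 Ω
Section 2: A = π(d/2)² = π(4.7450e-03 m)² = 7.073e-05 m²
R₂ = (2.79×10^-8)(3420)/(7.073e-05) = 1.349 Ω
R = R₁ + R₂ = 1.386 Ω
V = IR = 263 × 1.386 = 365 V

365 V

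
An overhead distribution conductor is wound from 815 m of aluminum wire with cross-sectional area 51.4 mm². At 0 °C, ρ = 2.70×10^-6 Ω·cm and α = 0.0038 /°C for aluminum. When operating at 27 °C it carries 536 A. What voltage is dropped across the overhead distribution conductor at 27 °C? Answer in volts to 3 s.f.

ρ = 2.70×10^-6 Ω·cm = 2.70×10^-8 Ω·m
A = 51.4 mm² = 5.140e-05 m²
R₍0₎ = ρL/A = (2.70×10^-8)(815)/(5.140e-05) = 0.4281 Ω
R₍27₎ = R₍0₎(1 + αΔT) = 0.4281 × (1 + 0.0038×27) = 0.472 Ω
V = IR = 536 × 0.472 = 253 V

253 V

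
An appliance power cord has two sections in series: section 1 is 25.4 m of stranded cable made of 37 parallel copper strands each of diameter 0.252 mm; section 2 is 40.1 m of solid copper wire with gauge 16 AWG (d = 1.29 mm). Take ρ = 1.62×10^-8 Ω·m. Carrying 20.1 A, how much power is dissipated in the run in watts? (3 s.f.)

Section 1: A_strand = π(1.2600e-04)² = 4.988e-08 m²; R₁ = ρL/(N·A_s) = (1.62×10^-8)(25.4)/(37×4.988e-08) = 0.223 Ω
Section 2: A = π(1.29/2 mm)² = π(6.4500e-04 m)² = 1.307e-06 m²
R₂ = (1.62×10^-8)(40.1)/(1.307e-06) = 0.497 Ω
R = R₁ + R₂ = 0.72 Ω
P = I²R = (20.1)² × 0.72 = 291 W

291 W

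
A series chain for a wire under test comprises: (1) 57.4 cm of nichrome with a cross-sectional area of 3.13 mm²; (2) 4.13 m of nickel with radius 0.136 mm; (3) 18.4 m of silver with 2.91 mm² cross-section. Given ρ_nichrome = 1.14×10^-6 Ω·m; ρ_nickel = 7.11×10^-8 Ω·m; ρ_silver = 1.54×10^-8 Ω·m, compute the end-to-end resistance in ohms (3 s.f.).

Seg 1: A = 3.13 mm² = 3.130e-06 m²
R_1 = (1.14×10^-6)(0.574)/(3.130e-06) = 0.2091 Ω
Seg 2: A = πr² = π(1.3600e-04 m)² = 5.811e-08 m²
R_2 = (7.11×10^-8)(4.13)/(5.811e-08) = 5.053 Ω
Seg 3: A = 2.91 mm² = 2.910e-06 m²
R_3 = (1.54×10^-8)(18.4)/(2.910e-06) = 0.09737 Ω
R_total = R_1 + R_2 + R_3 = 5.36 Ω

5.36 Ω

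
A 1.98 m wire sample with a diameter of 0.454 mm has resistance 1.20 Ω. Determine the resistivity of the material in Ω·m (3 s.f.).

9.81×10^-8 Ω·m

A = π(d/2)² = π(2.2700e-04 m)² = 1.619e-07 m²
ρ = RA/L = (1.2)(1.619e-07)/(1.98) = 9.81×10^-8 Ω·m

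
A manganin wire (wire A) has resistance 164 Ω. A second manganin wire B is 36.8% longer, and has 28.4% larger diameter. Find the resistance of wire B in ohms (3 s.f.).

R ∝ L/d², so R_B/R_A = (1 + 36.8/100) × (1 + 28.4/100)⁻²
= 1.368 × 0.6066 = 0.8298
R_B = 0.8298 × 164 = 136 Ω

136 Ω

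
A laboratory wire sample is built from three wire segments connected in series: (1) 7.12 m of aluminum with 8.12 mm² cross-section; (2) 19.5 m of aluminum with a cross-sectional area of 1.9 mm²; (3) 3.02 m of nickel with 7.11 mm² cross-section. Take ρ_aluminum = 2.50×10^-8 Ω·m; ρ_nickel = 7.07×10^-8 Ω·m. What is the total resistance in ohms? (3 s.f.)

Seg 1: A = 8.12 mm² = 8.120e-06 m²
R_1 = (2.50×10^-8)(7.12)/(8.120e-06) = 0.02192 Ω
Seg 2: A = 1.9 mm² = 1.900e-06 m²
R_2 = (2.50×10^-8)(19.5)/(1.900e-06) = 0.2566 Ω
Seg 3: A = 7.11 mm² = 7.110e-06 m²
R_3 = (7.07×10^-8)(3.02)/(7.110e-06) = 0.03003 Ω
R_total = R_1 + R_2 + R_3 = 0.309 Ω

0.309 Ω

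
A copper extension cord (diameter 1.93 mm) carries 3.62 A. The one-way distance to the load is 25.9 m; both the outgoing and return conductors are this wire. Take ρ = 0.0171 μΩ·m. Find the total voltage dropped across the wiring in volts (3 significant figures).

ρ = 0.0171 μΩ·m = 1.71×10^-8 Ω·m
A = π(d/2)² = π(9.6500e-04 m)² = 2.926e-06 m²
Total conductor length (both ways) L = 2 × 25.9 = 51.8 m
R = ρL/A = (1.71×10^-8)(51.8)/(2.926e-06) = 0.3028 Ω
V = IR = 3.62 × 0.3028 = 1.10 V

1.10 V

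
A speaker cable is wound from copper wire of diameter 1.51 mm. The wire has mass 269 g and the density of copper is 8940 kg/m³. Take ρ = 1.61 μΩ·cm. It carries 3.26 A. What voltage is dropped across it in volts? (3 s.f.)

ρ = 1.61 μΩ·cm = 1.61×10^-8 Ω·m
A = π(d/2)² = π(7.5500e-04 m)² = 1.7908e-06 m²
L = m/(density·A) = 0.269/(8940×1.7908e-06) = 16.8 m
R = ρL/A = (1.61×10^-8)(16.8)/(1.7908e-06) = 0.1511 Ω
V = IR = 3.26 × 0.1511 = 0.492 V

0.492 V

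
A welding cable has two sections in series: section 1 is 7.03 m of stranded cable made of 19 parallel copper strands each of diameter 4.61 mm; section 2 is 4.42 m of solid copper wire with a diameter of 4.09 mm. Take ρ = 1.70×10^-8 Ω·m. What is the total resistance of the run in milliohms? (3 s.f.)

Section 1: A_strand = π(2.3050e-03)² = 1.669e-05 m²; R₁ = ρL/(N·A_s) = (1.70×10^-8)(7.03)/(19×1.669e-05) = 3.768×10^-4 Ω
Section 2: A = π(d/2)² = π(2.0450e-03 m)² = 1.314e-05 m²
R₂ = (1.70×10^-8)(4.42)/(1.314e-05) = 0.005719 Ω
R = R₁ + R₂ = 6.10 mΩ

6.10 mΩ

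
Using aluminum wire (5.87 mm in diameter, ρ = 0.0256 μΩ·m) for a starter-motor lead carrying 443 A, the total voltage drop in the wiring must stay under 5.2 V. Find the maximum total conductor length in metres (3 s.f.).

ρ = 0.0256 μΩ·m = 2.56×10^-8 Ω·m
A = π(d/2)² = π(2.9350e-03 m)² = 2.706e-05 m²
L_max = V_max·A/(1·ρI) = (5.2)(2.706e-05)/(2.56×10^-8×443) = 12.4 m

12.4 m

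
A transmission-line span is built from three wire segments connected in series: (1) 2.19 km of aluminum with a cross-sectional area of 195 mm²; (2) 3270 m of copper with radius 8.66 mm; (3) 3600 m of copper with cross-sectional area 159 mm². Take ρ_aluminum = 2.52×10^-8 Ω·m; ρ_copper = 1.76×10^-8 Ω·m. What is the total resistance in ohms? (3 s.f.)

0.926 Ω

Seg 1: A = 195 mm² = 1.950e-04 m²
R_1 = (2.52×10^-8)(2190)/(1.950e-04) = 0.283 Ω
Seg 2: A = πr² = π(8.6600e-03 m)² = 2.356e-04 m²
R_2 = (1.76×10^-8)(3270)/(2.356e-04) = 0.2443 Ω
Seg 3: A = 159 mm² = 1.590e-04 m²
R_3 = (1.76×10^-8)(3600)/(1.590e-04) = 0.3985 Ω
R_total = R_1 + R_2 + R_3 = 0.926 Ω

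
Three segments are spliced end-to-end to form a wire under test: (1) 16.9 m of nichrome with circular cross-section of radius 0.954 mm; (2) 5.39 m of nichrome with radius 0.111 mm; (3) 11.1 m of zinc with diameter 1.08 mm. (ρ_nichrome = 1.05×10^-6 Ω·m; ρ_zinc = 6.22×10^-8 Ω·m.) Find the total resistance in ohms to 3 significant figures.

Seg 1: A = πr² = π(9.5400e-04 m)² = 2.859e-06 m²
R_1 = (1.05×10^-6)(16.9)/(2.859e-06) = 6.206 Ω
Seg 2: A = πr² = π(1.1100e-04 m)² = 3.871e-08 m²
R_2 = (1.05×10^-6)(5.39)/(3.871e-08) = 146.2 Ω
Seg 3: A = π(d/2)² = π(5.4000e-04 m)² = 9.161e-07 m²
R_3 = (6.22×10^-8)(11.1)/(9.161e-07) = 0.7537 Ω
R_total = R_1 + R_2 + R_3 = 153 Ω

153 Ω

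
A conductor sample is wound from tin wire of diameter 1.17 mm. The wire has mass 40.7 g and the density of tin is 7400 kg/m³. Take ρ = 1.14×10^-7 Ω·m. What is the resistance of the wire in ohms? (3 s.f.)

0.542 Ω

A = π(d/2)² = π(5.8500e-04 m)² = 1.0751e-06 m²
L = m/(density·A) = 0.0407/(7400×1.0751e-06) = 5.116 m
R = ρL/A = (1.14×10^-7)(5.116)/(1.0751e-06) = 0.542 Ω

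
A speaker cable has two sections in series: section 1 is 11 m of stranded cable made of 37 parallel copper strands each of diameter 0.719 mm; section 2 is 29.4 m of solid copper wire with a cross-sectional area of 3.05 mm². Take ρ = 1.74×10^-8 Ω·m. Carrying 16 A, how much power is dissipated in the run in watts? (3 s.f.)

Section 1: A_strand = π(3.5950e-04)² = 4.060e-07 m²; R₁ = ρL/(N·A_s) = (1.74×10^-8)(11)/(37×4.060e-07) = 0.01274 Ω
Section 2: A = 3.05 mm² = 3.050e-06 m²
R₂ = (1.74×10^-8)(29.4)/(3.050e-06) = 0.1677 Ω
R = R₁ + R₂ = 0.1805 Ω
P = I²R = (16)² × 0.1805 = 46.2 W

46.2 W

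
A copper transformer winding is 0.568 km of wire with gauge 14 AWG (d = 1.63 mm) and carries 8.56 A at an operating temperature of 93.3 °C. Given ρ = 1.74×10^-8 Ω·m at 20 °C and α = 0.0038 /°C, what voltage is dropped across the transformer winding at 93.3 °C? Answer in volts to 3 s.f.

A = π(1.63/2 mm)² = π(8.1500e-04 m)² = 2.087e-06 m²
R₍20₎ = ρL/A = (1.74×10^-8)(568)/(2.087e-06) = 4.736 Ω
R₍93.3₎ = R₍20₎(1 + αΔT) = 4.736 × (1 + 0.0038×73.3) = 6.055 Ω
V = IR = 8.56 × 6.055 = 51.8 V

51.8 V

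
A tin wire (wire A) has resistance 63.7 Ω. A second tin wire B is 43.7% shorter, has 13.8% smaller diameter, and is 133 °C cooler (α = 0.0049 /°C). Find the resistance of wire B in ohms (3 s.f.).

16.8 Ω

R ∝ ρL/d² with ρ ∝ (1+αΔT), so R_B/R_A = (1 − 43.7/100) × (1 − 13.8/100)⁻² × (1 − 0.0049×133)
= 0.563 × 1.346 × 0.3483 = 0.2639
R_B = 0.2639 × 63.7 = 16.8 Ω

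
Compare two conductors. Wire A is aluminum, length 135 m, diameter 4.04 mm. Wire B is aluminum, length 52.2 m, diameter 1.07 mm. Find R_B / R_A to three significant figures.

R ∝ ρL/d², so R_B/R_A = (L_B/L_A) × (d_A/d_B)²
= (52.2/135) × (4.04/1.07)² = 5.51

5.51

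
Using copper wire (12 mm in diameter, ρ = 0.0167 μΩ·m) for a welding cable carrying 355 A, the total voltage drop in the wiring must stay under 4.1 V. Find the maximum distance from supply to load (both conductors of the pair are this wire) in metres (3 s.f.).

39.1 m

ρ = 0.0167 μΩ·m = 1.67×10^-8 Ω·m
A = π(d/2)² = π(6.0000e-03 m)² = 1.131e-04 m²
L_max = V_max·A/(2·ρI) = (4.1)(1.131e-04)/(2×1.67×10^-8×355) = 39.1 m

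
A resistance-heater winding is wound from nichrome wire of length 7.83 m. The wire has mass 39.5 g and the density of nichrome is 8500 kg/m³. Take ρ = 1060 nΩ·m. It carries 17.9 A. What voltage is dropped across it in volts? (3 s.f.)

ρ = 1060 nΩ·m = 1.06×10^-6 Ω·m
A = m/(density·L) = 0.0395/(8500×7.83) = 5.9349e-07 m²
R = ρL/A = (1.06×10^-6)(7.83)/(5.9349e-07) = 13.98 Ω
V = IR = 17.9 × 13.98 = 250 V

250 V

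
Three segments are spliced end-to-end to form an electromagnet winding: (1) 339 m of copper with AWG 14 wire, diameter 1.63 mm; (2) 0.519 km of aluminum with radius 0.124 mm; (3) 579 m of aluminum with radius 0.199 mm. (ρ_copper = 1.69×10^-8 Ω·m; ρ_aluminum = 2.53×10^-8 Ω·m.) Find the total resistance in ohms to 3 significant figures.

392 Ω

Seg 1: A = π(1.63/2 mm)² = π(8.1500e-04 m)² = 2.087e-06 m²
R_1 = (1.69×10^-8)(339)/(2.087e-06) = 2.745 Ω
Seg 2: A = πr² = π(1.2400e-04 m)² = 4.831e-08 m²
R_2 = (2.53×10^-8)(519)/(4.831e-08) = 271.8 Ω
Seg 3: A = πr² = π(1.9900e-04 m)² = 1.244e-07 m²
R_3 = (2.53×10^-8)(579)/(1.244e-07) = 117.7 Ω
R_total = R_1 + R_2 + R_3 = 392 Ω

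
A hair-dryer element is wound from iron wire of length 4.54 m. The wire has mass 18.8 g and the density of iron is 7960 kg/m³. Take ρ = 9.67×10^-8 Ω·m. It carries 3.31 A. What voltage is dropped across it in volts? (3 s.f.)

2.79 V

A = m/(density·L) = 0.0188/(7960×4.54) = 5.2022e-07 m²
R = ρL/A = (9.67×10^-8)(4.54)/(5.2022e-07) = 0.8439 Ω
V = IR = 3.31 × 0.8439 = 2.79 V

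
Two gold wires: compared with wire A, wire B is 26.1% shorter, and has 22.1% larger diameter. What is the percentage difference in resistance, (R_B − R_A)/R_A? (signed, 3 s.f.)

R ∝ L/d², so R_B/R_A = (1 − 26.1/100) × (1 + 22.1/100)⁻²
= 0.739 × 0.6708 = 0.4957
(R_B − R_A)/R_A = 0.4957 − 1 = -50.4%

-50.4%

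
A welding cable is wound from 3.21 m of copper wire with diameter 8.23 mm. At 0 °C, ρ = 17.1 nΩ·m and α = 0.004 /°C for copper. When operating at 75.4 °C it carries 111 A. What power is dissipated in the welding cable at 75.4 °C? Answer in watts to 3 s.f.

16.5 W

ρ = 17.1 nΩ·m = 1.71×10^-8 Ω·m
A = π(d/2)² = π(4.1150e-03 m)² = 5.320e-05 m²
R₍0₎ = ρL/A = (1.71×10^-8)(3.21)/(5.320e-05) = 0.001032 Ω
R₍75.4₎ = R₍0₎(1 + αΔT) = 0.001032 × (1 + 0.004×75.4) = 0.001343 Ω
P = I²R = (111)² × 0.001343 = 16.5 W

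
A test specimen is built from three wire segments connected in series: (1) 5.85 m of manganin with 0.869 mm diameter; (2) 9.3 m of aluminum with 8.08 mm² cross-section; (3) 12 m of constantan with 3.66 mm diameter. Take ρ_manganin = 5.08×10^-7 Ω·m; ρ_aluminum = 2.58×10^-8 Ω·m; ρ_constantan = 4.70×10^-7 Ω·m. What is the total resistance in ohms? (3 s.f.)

5.58 Ω

Seg 1: A = π(d/2)² = π(4.3450e-04 m)² = 5.931e-07 m²
R_1 = (5.08×10^-7)(5.85)/(5.931e-07) = 5.011 Ω
Seg 2: A = 8.08 mm² = 8.080e-06 m²
R_2 = (2.58×10^-8)(9.3)/(8.080e-06) = 0.0297 Ω
Seg 3: A = π(d/2)² = π(1.8300e-03 m)² = 1.052e-05 m²
R_3 = (4.70×10^-7)(12)/(1.052e-05) = 0.5361 Ω
R_total = R_1 + R_2 + R_3 = 5.58 Ω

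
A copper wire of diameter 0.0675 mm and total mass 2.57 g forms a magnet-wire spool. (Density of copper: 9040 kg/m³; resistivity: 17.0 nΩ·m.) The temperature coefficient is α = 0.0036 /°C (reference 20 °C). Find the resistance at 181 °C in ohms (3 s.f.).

ρ = 17.0 nΩ·m = 1.70×10^-8 Ω·m
A = π(d/2)² = π(3.3750e-05 m)² = 3.5785e-09 m²
L = m/(density·A) = 0.00257/(9040×3.5785e-09) = 79.45 m
R = ρL/A = (1.70×10^-8)(79.45)/(3.5785e-09) = 377.4 Ω
R(181 °C) = 377.4 × (1 + 0.0036×161) = 596 Ω

596 Ω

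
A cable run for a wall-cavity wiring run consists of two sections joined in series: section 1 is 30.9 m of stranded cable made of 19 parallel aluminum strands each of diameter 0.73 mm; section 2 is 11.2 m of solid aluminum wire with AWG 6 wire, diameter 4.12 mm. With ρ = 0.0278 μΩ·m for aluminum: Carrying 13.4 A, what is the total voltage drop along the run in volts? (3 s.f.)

ρ = 0.0278 μΩ·m = 2.78×10^-8 Ω·m
Section 1: A_strand = π(3.6500e-04)² = 4.185e-07 m²; R₁ = ρL/(N·A_s) = (2.78×10^-8)(30.9)/(19×4.185e-07) = 0.108 Ω
Section 2: A = π(4.12/2 mm)² = π(2.0600e-03 m)² = 1.333e-05 m²
R₂ = (2.78×10^-8)(11.2)/(1.333e-05) = 0.02335 Ω
R = R₁ + R₂ = 0.1314 Ω
V = IR = 13.4 × 0.1314 = 1.76 V

1.76 V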